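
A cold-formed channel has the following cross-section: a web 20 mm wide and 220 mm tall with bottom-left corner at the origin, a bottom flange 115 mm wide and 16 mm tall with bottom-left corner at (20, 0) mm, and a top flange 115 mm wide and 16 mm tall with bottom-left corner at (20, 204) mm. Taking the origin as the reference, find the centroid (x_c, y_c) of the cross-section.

web: A = 20 × 220 = 4400.00, centroid at (10.00, 110.00).
bottom flange: A = 115 × 16 = 1840.00, centroid at (77.50, 8.00).
top flange: A = 115 × 16 = 1840.00, centroid at (77.50, 212.00).
ΣA = 8080.00 mm²
ΣAx_c = (4400.00)(10.00) + (1840.00)(77.50) + (1840.00)(77.50) = 329200.00 mm³
ΣAy_c = (4400.00)(110.00) + (1840.00)(8.00) + (1840.00)(212.00) = 888800.00 mm³
x_c = 329200.00 / 8080.00 = 40.74 mm
y_c = 888800.00 / 8080.00 = 110.00 mm

x_c = 40.74 mm, y_c = 110.00 mm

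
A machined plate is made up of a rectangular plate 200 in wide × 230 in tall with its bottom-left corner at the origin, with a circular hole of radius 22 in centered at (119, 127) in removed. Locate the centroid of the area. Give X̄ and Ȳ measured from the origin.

X̄ = 99.35 in, Ȳ = 114.59 in

Part | A | x̄ᵢ | ȳᵢ | A·x̄ᵢ | A·ȳᵢ
plate | 46000.00 | 100.00 | 115.00 | 4600000.00 | 5290000.00
hole | -1520.53 | 119.00 | 127.00 | -180943.17 | -193107.42
Σ | 44479.47 |  |  | 4419056.83 | 5096892.58
X̄ = 4419056.83 / 44479.47 = 99.35 in
Ȳ = 5096892.58 / 44479.47 = 114.59 in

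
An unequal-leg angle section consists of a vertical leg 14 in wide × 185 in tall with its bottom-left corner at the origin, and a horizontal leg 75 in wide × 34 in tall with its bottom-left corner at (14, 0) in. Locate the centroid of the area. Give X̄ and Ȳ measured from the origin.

X̄ = 29.08 in, Ȳ = 55.04 in

vertical leg: A = 14 × 185 = 2590.00, centroid at (7.00, 92.50).
horizontal leg: A = 75 × 34 = 2550.00, centroid at (51.50, 17.00).
ΣA = 5140.00 in²
ΣAX̄ = (2590.00)(7.00) + (2550.00)(51.50) = 149455.00 in³
ΣAȲ = (2590.00)(92.50) + (2550.00)(17.00) = 282925.00 in³
X̄ = 149455.00 / 5140.00 = 29.08 in
Ȳ = 282925.00 / 5140.00 = 55.04 in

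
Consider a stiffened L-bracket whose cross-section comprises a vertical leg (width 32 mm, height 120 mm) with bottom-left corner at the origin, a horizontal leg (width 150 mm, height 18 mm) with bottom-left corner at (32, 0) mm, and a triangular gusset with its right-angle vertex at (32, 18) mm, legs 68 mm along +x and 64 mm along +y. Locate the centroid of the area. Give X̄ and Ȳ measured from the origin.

X̄ = 53.84 mm, Ȳ = 39.04 mm

Part | A | x̄ᵢ | ȳᵢ | A·x̄ᵢ | A·ȳᵢ
vertical leg | 3840.00 | 16.00 | 60.00 | 61440.00 | 230400.00
horizontal leg | 2700.00 | 107.00 | 9.00 | 288900.00 | 24300.00
gusset | 2176.00 | 54.67 | 39.33 | 118954.67 | 85589.33
Σ | 8716.00 |  |  | 469294.67 | 340289.33
X̄ = 469294.67 / 8716.00 = 53.84 mm
Ȳ = 340289.33 / 8716.00 = 39.04 mm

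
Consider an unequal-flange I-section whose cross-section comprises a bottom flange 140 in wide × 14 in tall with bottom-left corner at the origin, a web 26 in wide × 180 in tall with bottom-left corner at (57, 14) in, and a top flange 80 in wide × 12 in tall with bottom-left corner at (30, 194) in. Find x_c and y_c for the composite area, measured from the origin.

bottom flange: A = 140 × 14 = 1960.00, centroid at (70.00, 7.00).
web: A = 26 × 180 = 4680.00, centroid at (70.00, 104.00).
top flange: A = 80 × 12 = 960.00, centroid at (70.00, 200.00).
ΣA = 7600.00 in²
ΣAx_c = (1960.00)(70.00) + (4680.00)(70.00) + (960.00)(70.00) = 532000.00 in³
ΣAy_c = (1960.00)(7.00) + (4680.00)(104.00) + (960.00)(200.00) = 692440.00 in³
x_c = 532000.00 / 7600.00 = 70.00 in
y_c = 692440.00 / 7600.00 = 91.11 in

x_c = 70.00 in, y_c = 91.11 in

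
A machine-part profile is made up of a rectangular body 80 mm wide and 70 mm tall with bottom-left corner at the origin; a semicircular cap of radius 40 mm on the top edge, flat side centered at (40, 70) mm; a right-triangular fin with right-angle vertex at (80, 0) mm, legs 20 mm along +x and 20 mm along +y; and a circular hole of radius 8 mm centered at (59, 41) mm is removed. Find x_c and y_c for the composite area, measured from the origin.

Part | A | x̄ᵢ | ȳᵢ | A·x̄ᵢ | A·ȳᵢ
rectangular body | 5600.00 | 40.00 | 35.00 | 224000.00 | 196000.00
semicircular top | 2513.27 | 40.00 | 86.98 | 100530.96 | 218595.86
triangular fin | 200.00 | 86.67 | 6.67 | 17333.33 | 1333.33
hole | -201.06 | 59.00 | 41.00 | -11862.65 | -8243.54
Σ | 8112.21 |  |  | 330001.64 | 407685.65
x_c = 330001.64 / 8112.21 = 40.68 mm
y_c = 407685.65 / 8112.21 = 50.26 mm

x_c = 40.68 mm, y_c = 50.26 mm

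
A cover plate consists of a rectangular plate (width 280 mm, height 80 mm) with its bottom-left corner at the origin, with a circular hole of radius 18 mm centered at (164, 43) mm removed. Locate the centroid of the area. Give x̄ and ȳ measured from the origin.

x̄ = 138.86 mm, ȳ = 39.86 mm

plate: A = 280 × 80 = 22400.00, centroid at (140.00, 40.00).
hole: A = −π·18² = -1017.88, centroid at (164.00, 43.00).
ΣA = 21382.12 mm², ΣAx̄ = 2969068.33 mm³, ΣAȳ = 852231.33 mm³.
x̄ = 2969068.33/21382.12 = 138.86 mm; ȳ = 852231.33/21382.12 = 39.86 mm.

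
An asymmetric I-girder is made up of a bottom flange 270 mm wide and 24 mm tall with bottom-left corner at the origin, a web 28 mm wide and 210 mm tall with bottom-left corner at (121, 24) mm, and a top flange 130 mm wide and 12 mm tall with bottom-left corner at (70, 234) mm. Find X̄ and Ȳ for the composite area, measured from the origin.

X̄ = 135.00 mm, Ȳ = 86.97 mm

bottom flange: A = 270 × 24 = 6480.00, centroid at (135.00, 12.00).
web: A = 28 × 210 = 5880.00, centroid at (135.00, 129.00).
top flange: A = 130 × 12 = 1560.00, centroid at (135.00, 240.00).
ΣA = 13920.00 mm², ΣAX̄ = 1879200.00 mm³, ΣAȲ = 1210680.00 mm³.
X̄ = 1879200.00/13920.00 = 135.00 mm; Ȳ = 1210680.00/13920.00 = 86.97 mm.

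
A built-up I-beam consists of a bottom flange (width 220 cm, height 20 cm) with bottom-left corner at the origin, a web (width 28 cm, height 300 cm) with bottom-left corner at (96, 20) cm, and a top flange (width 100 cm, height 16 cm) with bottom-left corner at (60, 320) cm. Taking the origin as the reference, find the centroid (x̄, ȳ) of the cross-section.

x̄ = 110.00 cm, ȳ = 138.67 cm

bottom flange: A = 220 × 20 = 4400.00, centroid at (110.00, 10.00).
web: A = 28 × 300 = 8400.00, centroid at (110.00, 170.00).
top flange: A = 100 × 16 = 1600.00, centroid at (110.00, 328.00).
ΣA = 14400.00 cm²
ΣAx̄ = (4400.00)(110.00) + (8400.00)(110.00) + (1600.00)(110.00) = 1584000.00 cm³
ΣAȳ = (4400.00)(10.00) + (8400.00)(170.00) + (1600.00)(328.00) = 1996800.00 cm³
x̄ = 1584000.00 / 14400.00 = 110.00 cm
ȳ = 1996800.00 / 14400.00 = 138.67 cm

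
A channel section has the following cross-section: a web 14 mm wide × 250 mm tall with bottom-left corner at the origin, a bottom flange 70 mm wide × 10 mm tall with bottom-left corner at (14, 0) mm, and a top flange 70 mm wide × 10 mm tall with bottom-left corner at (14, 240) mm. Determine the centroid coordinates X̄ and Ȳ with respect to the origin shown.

Part | A | x̄ᵢ | ȳᵢ | A·x̄ᵢ | A·ȳᵢ
web | 3500.00 | 7.00 | 125.00 | 24500.00 | 437500.00
bottom flange | 700.00 | 49.00 | 5.00 | 34300.00 | 3500.00
top flange | 700.00 | 49.00 | 245.00 | 34300.00 | 171500.00
Σ | 4900.00 |  |  | 93100.00 | 612500.00
X̄ = 93100.00 / 4900.00 = 19.00 mm
Ȳ = 612500.00 / 4900.00 = 125.00 mm

X̄ = 19.00 mm, Ȳ = 125.00 mm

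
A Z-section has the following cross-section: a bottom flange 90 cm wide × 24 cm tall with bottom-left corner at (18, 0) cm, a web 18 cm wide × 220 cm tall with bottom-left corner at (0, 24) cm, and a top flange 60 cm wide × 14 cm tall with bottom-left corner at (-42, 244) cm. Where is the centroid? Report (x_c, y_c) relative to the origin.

x_c = 23.22 cm, y_c = 110.26 cm

bottom flange: A = 90 × 24 = 2160.00, centroid at (63.00, 12.00).
web: A = 18 × 220 = 3960.00, centroid at (9.00, 134.00).
top flange: A = 60 × 14 = 840.00, centroid at (-12.00, 251.00).
ΣA = 6960.00 cm²
ΣAx_c = (2160.00)(63.00) + (3960.00)(9.00) + (840.00)(-12.00) = 161640.00 cm³
ΣAy_c = (2160.00)(12.00) + (3960.00)(134.00) + (840.00)(251.00) = 767400.00 cm³
x_c = 161640.00 / 6960.00 = 23.22 cm
y_c = 767400.00 / 6960.00 = 110.26 cm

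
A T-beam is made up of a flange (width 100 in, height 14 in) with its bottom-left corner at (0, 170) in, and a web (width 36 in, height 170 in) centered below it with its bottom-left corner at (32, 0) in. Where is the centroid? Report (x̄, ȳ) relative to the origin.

web: A = 36 × 170 = 6120.00, centroid at (50.00, 85.00).
flange: A = 100 × 14 = 1400.00, centroid at (50.00, 177.00).
ΣA = 7520.00 in², ΣAx̄ = 376000.00 in³, ΣAȳ = 768000.00 in³.
x̄ = 376000.00/7520.00 = 50.00 in; ȳ = 768000.00/7520.00 = 102.13 in.

x̄ = 50.00 in, ȳ = 102.13 in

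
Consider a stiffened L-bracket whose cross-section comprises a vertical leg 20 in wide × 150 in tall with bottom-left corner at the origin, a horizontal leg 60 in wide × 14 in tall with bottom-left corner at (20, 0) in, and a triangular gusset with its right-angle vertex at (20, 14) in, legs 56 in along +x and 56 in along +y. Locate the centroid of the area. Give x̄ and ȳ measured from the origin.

x̄ = 24.52 in, ȳ = 52.16 in

vertical leg: A = 20 × 150 = 3000.00, centroid at (10.00, 75.00).
horizontal leg: A = 60 × 14 = 840.00, centroid at (50.00, 7.00).
gusset: A = ½·56·56 = 1568.00, centroid at (38.67, 32.67).
ΣA = 5408.00 in²
ΣAx̄ = (3000.00)(10.00) + (840.00)(50.00) + (1568.00)(38.67) = 132629.33 in³
ΣAȳ = (3000.00)(75.00) + (840.00)(7.00) + (1568.00)(32.67) = 282101.33 in³
x̄ = 132629.33 / 5408.00 = 24.52 in
ȳ = 282101.33 / 5408.00 = 52.16 in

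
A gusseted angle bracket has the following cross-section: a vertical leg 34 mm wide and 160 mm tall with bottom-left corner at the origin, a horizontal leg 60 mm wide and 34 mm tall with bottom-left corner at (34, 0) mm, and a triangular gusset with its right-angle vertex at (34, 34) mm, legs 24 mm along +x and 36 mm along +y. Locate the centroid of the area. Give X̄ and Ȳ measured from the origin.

vertical leg: A = 34 × 160 = 5440.00, centroid at (17.00, 80.00).
horizontal leg: A = 60 × 34 = 2040.00, centroid at (64.00, 17.00).
gusset: A = ½·24·36 = 432.00, centroid at (42.00, 46.00).
ΣA = 7912.00 mm²
ΣAX̄ = (5440.00)(17.00) + (2040.00)(64.00) + (432.00)(42.00) = 241184.00 mm³
ΣAȲ = (5440.00)(80.00) + (2040.00)(17.00) + (432.00)(46.00) = 489752.00 mm³
X̄ = 241184.00 / 7912.00 = 30.48 mm
Ȳ = 489752.00 / 7912.00 = 61.90 mm

X̄ = 30.48 mm, Ȳ = 61.90 mm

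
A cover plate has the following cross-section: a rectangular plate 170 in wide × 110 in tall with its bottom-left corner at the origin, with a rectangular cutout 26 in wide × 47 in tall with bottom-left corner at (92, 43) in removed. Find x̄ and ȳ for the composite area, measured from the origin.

plate: A = 170 × 110 = 18700.00, centroid at (85.00, 55.00).
hole: A = −(26 × 47) = -1222.00, centroid at (105.00, 66.50).
ΣA = 17478.00 in²
ΣAx̄ = (18700.00)(85.00) + (-1222.00)(105.00) = 1461190.00 in³
ΣAȳ = (18700.00)(55.00) + (-1222.00)(66.50) = 947237.00 in³
x̄ = 1461190.00 / 17478.00 = 83.60 in
ȳ = 947237.00 / 17478.00 = 54.20 in

x̄ = 83.60 in, ȳ = 54.20 in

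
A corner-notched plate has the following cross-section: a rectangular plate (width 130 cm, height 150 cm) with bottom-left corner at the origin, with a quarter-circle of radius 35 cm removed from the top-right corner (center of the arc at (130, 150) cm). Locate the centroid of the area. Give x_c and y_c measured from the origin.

plate: A = 130 × 150 = 19500.00, centroid at (65.00, 75.00).
removed quarter-circle: A = −¼π·35² = -962.11, centroid at (115.15, 135.15).
ΣA = 18537.89 cm², ΣAx_c = 1156717.01 cm³, ΣAy_c = 1332474.75 cm³.
x_c = 1156717.01/18537.89 = 62.40 cm; y_c = 1332474.75/18537.89 = 71.88 cm.

x_c = 62.40 cm, y_c = 71.88 cm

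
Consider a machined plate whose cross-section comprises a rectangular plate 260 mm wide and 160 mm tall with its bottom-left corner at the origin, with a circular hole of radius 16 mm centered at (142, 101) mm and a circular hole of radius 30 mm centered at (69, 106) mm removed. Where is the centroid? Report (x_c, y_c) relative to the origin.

Part | A | x̄ᵢ | ȳᵢ | A·x̄ᵢ | A·ȳᵢ
plate | 41600.00 | 130.00 | 80.00 | 5408000.00 | 3328000.00
hole 1 | -804.25 | 142.00 | 101.00 | -114203.18 | -81229.02
hole 2 | -2827.43 | 69.00 | 106.00 | -195092.90 | -299707.94
Σ | 37968.32 |  |  | 5098703.92 | 2947063.04
x_c = 5098703.92 / 37968.32 = 134.29 mm
y_c = 2947063.04 / 37968.32 = 77.62 mm

x_c = 134.29 mm, y_c = 77.62 mm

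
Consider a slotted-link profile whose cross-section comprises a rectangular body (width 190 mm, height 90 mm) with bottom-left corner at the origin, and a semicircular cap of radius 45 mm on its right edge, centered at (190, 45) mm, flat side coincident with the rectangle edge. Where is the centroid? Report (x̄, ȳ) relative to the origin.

rectangular body: A = 190 × 90 = 17100.00, centroid at (95.00, 45.00).
semicircular end: A = ½π·45² = 3180.86, centroid at (209.10, 45.00).
ΣA = 20280.86 mm², ΣAx̄ = 2289613.89 mm³, ΣAȳ = 912638.82 mm³.
x̄ = 2289613.89/20280.86 = 112.90 mm; ȳ = 912638.82/20280.86 = 45.00 mm.

x̄ = 112.90 mm, ȳ = 45.00 mm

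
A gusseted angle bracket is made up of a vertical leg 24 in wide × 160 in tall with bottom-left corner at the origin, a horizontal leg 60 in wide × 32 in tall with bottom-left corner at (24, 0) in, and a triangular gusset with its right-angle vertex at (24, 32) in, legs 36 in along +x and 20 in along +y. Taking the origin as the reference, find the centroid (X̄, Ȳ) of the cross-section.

vertical leg: A = 24 × 160 = 3840.00, centroid at (12.00, 80.00).
horizontal leg: A = 60 × 32 = 1920.00, centroid at (54.00, 16.00).
gusset: A = ½·36·20 = 360.00, centroid at (36.00, 38.67).
ΣA = 6120.00 in², ΣAX̄ = 162720.00 in³, ΣAȲ = 351840.00 in³.
X̄ = 162720.00/6120.00 = 26.59 in; Ȳ = 351840.00/6120.00 = 57.49 in.

X̄ = 26.59 in, Ȳ = 57.49 in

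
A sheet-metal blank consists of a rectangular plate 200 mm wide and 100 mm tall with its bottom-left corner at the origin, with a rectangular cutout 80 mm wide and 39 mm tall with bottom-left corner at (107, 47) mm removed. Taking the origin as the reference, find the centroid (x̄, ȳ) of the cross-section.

x̄ = 91.31 mm, ȳ = 46.95 mm

plate: A = 200 × 100 = 20000.00, centroid at (100.00, 50.00).
hole: A = −(80 × 39) = -3120.00, centroid at (147.00, 66.50).
ΣA = 16880.00 mm²
ΣAx̄ = (20000.00)(100.00) + (-3120.00)(147.00) = 1541360.00 mm³
ΣAȳ = (20000.00)(50.00) + (-3120.00)(66.50) = 792520.00 mm³
x̄ = 1541360.00 / 16880.00 = 91.31 mm
ȳ = 792520.00 / 16880.00 = 46.95 mm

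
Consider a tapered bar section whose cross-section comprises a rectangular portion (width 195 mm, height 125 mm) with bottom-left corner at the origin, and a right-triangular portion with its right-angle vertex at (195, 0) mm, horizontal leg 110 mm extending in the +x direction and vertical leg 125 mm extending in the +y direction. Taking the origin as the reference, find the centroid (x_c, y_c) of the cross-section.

x_c = 127.02 mm, y_c = 57.92 mm

rectangular portion: A = 195 × 125 = 24375.00, centroid at (97.50, 62.50).
triangular portion: A = ½·110·125 = 6875.00, centroid at (231.67, 41.67).
ΣA = 31250.00 mm², ΣAx_c = 3969270.83 mm³, ΣAy_c = 1809895.83 mm³.
x_c = 3969270.83/31250.00 = 127.02 mm; y_c = 1809895.83/31250.00 = 57.92 mm.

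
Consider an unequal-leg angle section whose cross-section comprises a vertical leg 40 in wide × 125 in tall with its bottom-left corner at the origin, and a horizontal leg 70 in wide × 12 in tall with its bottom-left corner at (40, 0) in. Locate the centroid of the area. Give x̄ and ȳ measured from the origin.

vertical leg: A = 40 × 125 = 5000.00, centroid at (20.00, 62.50).
horizontal leg: A = 70 × 12 = 840.00, centroid at (75.00, 6.00).
ΣA = 5840.00 in²
ΣAx̄ = (5000.00)(20.00) + (840.00)(75.00) = 163000.00 in³
ΣAȳ = (5000.00)(62.50) + (840.00)(6.00) = 317540.00 in³
x̄ = 163000.00 / 5840.00 = 27.91 in
ȳ = 317540.00 / 5840.00 = 54.37 in

x̄ = 27.91 in, ȳ = 54.37 in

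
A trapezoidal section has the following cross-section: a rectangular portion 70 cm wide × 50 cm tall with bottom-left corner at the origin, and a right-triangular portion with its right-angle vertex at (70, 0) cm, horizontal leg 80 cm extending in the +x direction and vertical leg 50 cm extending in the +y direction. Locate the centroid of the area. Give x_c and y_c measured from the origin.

x_c = 57.42 cm, y_c = 21.97 cm

rectangular portion: A = 70 × 50 = 3500.00, centroid at (35.00, 25.00).
triangular portion: A = ½·80·50 = 2000.00, centroid at (96.67, 16.67).
ΣA = 5500.00 cm², ΣAx_c = 315833.33 cm³, ΣAy_c = 120833.33 cm³.
x_c = 315833.33/5500.00 = 57.42 cm; y_c = 120833.33/5500.00 = 21.97 cm.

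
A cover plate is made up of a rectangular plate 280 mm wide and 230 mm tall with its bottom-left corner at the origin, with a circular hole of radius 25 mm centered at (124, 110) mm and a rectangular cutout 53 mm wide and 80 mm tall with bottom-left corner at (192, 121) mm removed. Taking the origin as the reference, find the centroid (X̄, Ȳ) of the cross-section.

X̄ = 134.82 mm, Ȳ = 111.82 mm

plate: A = 280 × 230 = 64400.00, centroid at (140.00, 115.00).
hole 1: A = −π·25² = -1963.50, centroid at (124.00, 110.00).
hole 2: A = −(53 × 80) = -4240.00, centroid at (218.50, 161.00).
ΣA = 58196.50 mm², ΣAX̄ = 7846086.57 mm³, ΣAȲ = 6507375.51 mm³.
X̄ = 7846086.57/58196.50 = 134.82 mm; Ȳ = 6507375.51/58196.50 = 111.82 mm.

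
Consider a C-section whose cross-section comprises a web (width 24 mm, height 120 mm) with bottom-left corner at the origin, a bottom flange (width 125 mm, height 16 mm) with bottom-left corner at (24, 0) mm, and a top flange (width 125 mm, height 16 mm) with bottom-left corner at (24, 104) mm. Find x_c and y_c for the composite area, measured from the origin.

x_c = 55.31 mm, y_c = 60.00 mm

Part | A | x̄ᵢ | ȳᵢ | A·x̄ᵢ | A·ȳᵢ
web | 2880.00 | 12.00 | 60.00 | 34560.00 | 172800.00
bottom flange | 2000.00 | 86.50 | 8.00 | 173000.00 | 16000.00
top flange | 2000.00 | 86.50 | 112.00 | 173000.00 | 224000.00
Σ | 6880.00 |  |  | 380560.00 | 412800.00
x_c = 380560.00 / 6880.00 = 55.31 mm
y_c = 412800.00 / 6880.00 = 60.00 mm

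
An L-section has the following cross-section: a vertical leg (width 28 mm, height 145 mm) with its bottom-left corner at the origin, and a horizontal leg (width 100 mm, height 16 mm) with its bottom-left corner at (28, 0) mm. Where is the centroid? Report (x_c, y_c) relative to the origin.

vertical leg: A = 28 × 145 = 4060.00, centroid at (14.00, 72.50).
horizontal leg: A = 100 × 16 = 1600.00, centroid at (78.00, 8.00).
ΣA = 5660.00 mm²
ΣAx_c = (4060.00)(14.00) + (1600.00)(78.00) = 181640.00 mm³
ΣAy_c = (4060.00)(72.50) + (1600.00)(8.00) = 307150.00 mm³
x_c = 181640.00 / 5660.00 = 32.09 mm
y_c = 307150.00 / 5660.00 = 54.27 mm

x_c = 32.09 mm, y_c = 54.27 mm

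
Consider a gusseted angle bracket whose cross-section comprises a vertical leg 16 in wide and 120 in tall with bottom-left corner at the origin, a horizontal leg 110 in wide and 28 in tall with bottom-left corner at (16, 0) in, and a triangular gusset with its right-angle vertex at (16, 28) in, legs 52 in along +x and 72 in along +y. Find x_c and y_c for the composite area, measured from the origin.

x_c = 43.14 in, y_c = 37.20 in

Part | A | x̄ᵢ | ȳᵢ | A·x̄ᵢ | A·ȳᵢ
vertical leg | 1920.00 | 8.00 | 60.00 | 15360.00 | 115200.00
horizontal leg | 3080.00 | 71.00 | 14.00 | 218680.00 | 43120.00
gusset | 1872.00 | 33.33 | 52.00 | 62400.00 | 97344.00
Σ | 6872.00 |  |  | 296440.00 | 255664.00
x_c = 296440.00 / 6872.00 = 43.14 in
y_c = 255664.00 / 6872.00 = 37.20 in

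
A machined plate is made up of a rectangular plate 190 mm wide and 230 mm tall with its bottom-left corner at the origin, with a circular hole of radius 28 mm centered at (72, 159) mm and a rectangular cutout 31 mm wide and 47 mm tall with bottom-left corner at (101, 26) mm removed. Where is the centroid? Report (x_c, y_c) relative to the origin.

plate: A = 190 × 230 = 43700.00, centroid at (95.00, 115.00).
hole 1: A = −π·28² = -2463.01, centroid at (72.00, 159.00).
hole 2: A = −(31 × 47) = -1457.00, centroid at (116.50, 49.50).
ΣA = 39779.99 mm²
ΣAx_c = (43700.00)(95.00) + (-2463.01)(72.00) + (-1457.00)(116.50) = 3804422.88 mm³
ΣAy_c = (43700.00)(115.00) + (-2463.01)(159.00) + (-1457.00)(49.50) = 4561760.13 mm³
x_c = 3804422.88 / 39779.99 = 95.64 mm
y_c = 4561760.13 / 39779.99 = 114.67 mm

x_c = 95.64 mm, y_c = 114.67 mm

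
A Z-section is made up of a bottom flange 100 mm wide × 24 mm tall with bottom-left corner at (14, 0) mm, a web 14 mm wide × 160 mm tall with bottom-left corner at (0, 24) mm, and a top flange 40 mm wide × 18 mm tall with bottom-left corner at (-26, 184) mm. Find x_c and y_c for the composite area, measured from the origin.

bottom flange: A = 100 × 24 = 2400.00, centroid at (64.00, 12.00).
web: A = 14 × 160 = 2240.00, centroid at (7.00, 104.00).
top flange: A = 40 × 18 = 720.00, centroid at (-6.00, 193.00).
ΣA = 5360.00 mm²
ΣAx_c = (2400.00)(64.00) + (2240.00)(7.00) + (720.00)(-6.00) = 164960.00 mm³
ΣAy_c = (2400.00)(12.00) + (2240.00)(104.00) + (720.00)(193.00) = 400720.00 mm³
x_c = 164960.00 / 5360.00 = 30.78 mm
y_c = 400720.00 / 5360.00 = 74.76 mm

x_c = 30.78 mm, y_c = 74.76 mm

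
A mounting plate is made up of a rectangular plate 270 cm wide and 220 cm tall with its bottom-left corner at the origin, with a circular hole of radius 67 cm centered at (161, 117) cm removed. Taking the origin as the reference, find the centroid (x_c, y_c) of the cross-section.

plate: A = 270 × 220 = 59400.00, centroid at (135.00, 110.00).
hole: A = −π·67² = -14102.61, centroid at (161.00, 117.00).
ΣA = 45297.39 cm²
ΣAx_c = (59400.00)(135.00) + (-14102.61)(161.00) = 5748479.88 cm³
ΣAy_c = (59400.00)(110.00) + (-14102.61)(117.00) = 4883994.70 cm³
x_c = 5748479.88 / 45297.39 = 126.91 cm
y_c = 4883994.70 / 45297.39 = 107.82 cm

x_c = 126.91 cm, y_c = 107.82 cm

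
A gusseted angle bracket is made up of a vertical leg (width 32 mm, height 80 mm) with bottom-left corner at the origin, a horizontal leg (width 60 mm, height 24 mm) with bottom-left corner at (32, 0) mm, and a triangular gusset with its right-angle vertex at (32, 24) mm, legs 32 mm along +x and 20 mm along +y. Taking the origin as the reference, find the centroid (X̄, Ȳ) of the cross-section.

vertical leg: A = 32 × 80 = 2560.00, centroid at (16.00, 40.00).
horizontal leg: A = 60 × 24 = 1440.00, centroid at (62.00, 12.00).
gusset: A = ½·32·20 = 320.00, centroid at (42.67, 30.67).
ΣA = 4320.00 mm², ΣAX̄ = 143893.33 mm³, ΣAȲ = 129493.33 mm³.
X̄ = 143893.33/4320.00 = 33.31 mm; Ȳ = 129493.33/4320.00 = 29.98 mm.

X̄ = 33.31 mm, Ȳ = 29.98 mm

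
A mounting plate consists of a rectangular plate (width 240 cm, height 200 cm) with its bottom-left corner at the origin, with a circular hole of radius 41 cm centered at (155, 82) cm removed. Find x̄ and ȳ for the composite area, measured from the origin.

x̄ = 115.67 cm, ȳ = 102.23 cm

plate: A = 240 × 200 = 48000.00, centroid at (120.00, 100.00).
hole: A = −π·41² = -5281.02, centroid at (155.00, 82.00).
ΣA = 42718.98 cm²
ΣAx̄ = (48000.00)(120.00) + (-5281.02)(155.00) = 4941442.33 cm³
ΣAȳ = (48000.00)(100.00) + (-5281.02)(82.00) = 4366956.59 cm³
x̄ = 4941442.33 / 42718.98 = 115.67 cm
ȳ = 4366956.59 / 42718.98 = 102.23 cm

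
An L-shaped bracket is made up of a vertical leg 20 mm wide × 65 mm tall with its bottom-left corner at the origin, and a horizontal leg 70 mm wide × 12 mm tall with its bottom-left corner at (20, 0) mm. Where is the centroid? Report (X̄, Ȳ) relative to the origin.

X̄ = 27.66 mm, Ȳ = 22.10 mm

vertical leg: A = 20 × 65 = 1300.00, centroid at (10.00, 32.50).
horizontal leg: A = 70 × 12 = 840.00, centroid at (55.00, 6.00).
ΣA = 2140.00 mm²
ΣAX̄ = (1300.00)(10.00) + (840.00)(55.00) = 59200.00 mm³
ΣAȲ = (1300.00)(32.50) + (840.00)(6.00) = 47290.00 mm³
X̄ = 59200.00 / 2140.00 = 27.66 mm
Ȳ = 47290.00 / 2140.00 = 22.10 mm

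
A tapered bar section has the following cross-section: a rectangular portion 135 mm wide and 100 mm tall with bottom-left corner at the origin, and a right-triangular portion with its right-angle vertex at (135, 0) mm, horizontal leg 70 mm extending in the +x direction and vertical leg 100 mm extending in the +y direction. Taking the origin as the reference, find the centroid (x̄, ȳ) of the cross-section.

x̄ = 86.20 mm, ȳ = 46.57 mm

rectangular portion: A = 135 × 100 = 13500.00, centroid at (67.50, 50.00).
triangular portion: A = ½·70·100 = 3500.00, centroid at (158.33, 33.33).
ΣA = 17000.00 mm², ΣAx̄ = 1465416.67 mm³, ΣAȳ = 791666.67 mm³.
x̄ = 1465416.67/17000.00 = 86.20 mm; ȳ = 791666.67/17000.00 = 46.57 mm.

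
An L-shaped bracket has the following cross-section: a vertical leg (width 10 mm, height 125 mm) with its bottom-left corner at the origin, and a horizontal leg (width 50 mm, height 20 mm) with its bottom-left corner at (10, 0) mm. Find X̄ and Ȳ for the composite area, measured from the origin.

X̄ = 18.33 mm, Ȳ = 39.17 mm

Part | A | x̄ᵢ | ȳᵢ | A·x̄ᵢ | A·ȳᵢ
vertical leg | 1250.00 | 5.00 | 62.50 | 6250.00 | 78125.00
horizontal leg | 1000.00 | 35.00 | 10.00 | 35000.00 | 10000.00
Σ | 2250.00 |  |  | 41250.00 | 88125.00
X̄ = 41250.00 / 2250.00 = 18.33 mm
Ȳ = 88125.00 / 2250.00 = 39.17 mm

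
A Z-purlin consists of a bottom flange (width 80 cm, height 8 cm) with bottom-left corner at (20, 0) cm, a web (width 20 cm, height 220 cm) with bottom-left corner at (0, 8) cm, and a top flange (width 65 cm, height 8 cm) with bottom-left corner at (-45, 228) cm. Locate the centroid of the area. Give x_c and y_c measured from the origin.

x_c = 13.65 cm, y_c = 115.54 cm

bottom flange: A = 80 × 8 = 640.00, centroid at (60.00, 4.00).
web: A = 20 × 220 = 4400.00, centroid at (10.00, 118.00).
top flange: A = 65 × 8 = 520.00, centroid at (-12.50, 232.00).
ΣA = 5560.00 cm², ΣAx_c = 75900.00 cm³, ΣAy_c = 642400.00 cm³.
x_c = 75900.00/5560.00 = 13.65 cm; y_c = 642400.00/5560.00 = 115.54 cm.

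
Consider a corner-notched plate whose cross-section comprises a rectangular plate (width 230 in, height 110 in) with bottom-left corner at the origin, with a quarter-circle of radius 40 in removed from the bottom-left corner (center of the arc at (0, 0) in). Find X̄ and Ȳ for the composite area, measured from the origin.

plate: A = 230 × 110 = 25300.00, centroid at (115.00, 55.00).
removed quarter-circle: A = −¼π·40² = -1256.64, centroid at (16.98, 16.98).
ΣA = 24043.36 in²
ΣAX̄ = (25300.00)(115.00) + (-1256.64)(16.98) = 2888166.67 in³
ΣAȲ = (25300.00)(55.00) + (-1256.64)(16.98) = 1370166.67 in³
X̄ = 2888166.67 / 24043.36 = 120.12 in
Ȳ = 1370166.67 / 24043.36 = 56.99 in

X̄ = 120.12 in, Ȳ = 56.99 in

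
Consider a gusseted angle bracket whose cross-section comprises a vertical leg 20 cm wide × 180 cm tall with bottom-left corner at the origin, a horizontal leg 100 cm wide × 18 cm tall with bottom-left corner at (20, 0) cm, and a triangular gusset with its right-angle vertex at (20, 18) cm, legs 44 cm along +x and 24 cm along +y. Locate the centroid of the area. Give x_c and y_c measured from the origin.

vertical leg: A = 20 × 180 = 3600.00, centroid at (10.00, 90.00).
horizontal leg: A = 100 × 18 = 1800.00, centroid at (70.00, 9.00).
gusset: A = ½·44·24 = 528.00, centroid at (34.67, 26.00).
ΣA = 5928.00 cm²
ΣAx_c = (3600.00)(10.00) + (1800.00)(70.00) + (528.00)(34.67) = 180304.00 cm³
ΣAy_c = (3600.00)(90.00) + (1800.00)(9.00) + (528.00)(26.00) = 353928.00 cm³
x_c = 180304.00 / 5928.00 = 30.42 cm
y_c = 353928.00 / 5928.00 = 59.70 cm

x_c = 30.42 cm, y_c = 59.70 cm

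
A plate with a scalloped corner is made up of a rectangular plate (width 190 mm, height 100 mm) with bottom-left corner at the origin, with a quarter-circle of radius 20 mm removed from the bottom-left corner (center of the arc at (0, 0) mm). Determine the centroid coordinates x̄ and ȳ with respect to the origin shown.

plate: A = 190 × 100 = 19000.00, centroid at (95.00, 50.00).
removed quarter-circle: A = −¼π·20² = -314.16, centroid at (8.49, 8.49).
ΣA = 18685.84 mm², ΣAx̄ = 1802333.33 mm³, ΣAȳ = 947333.33 mm³.
x̄ = 1802333.33/18685.84 = 96.45 mm; ȳ = 947333.33/18685.84 = 50.70 mm.

x̄ = 96.45 mm, ȳ = 50.70 mm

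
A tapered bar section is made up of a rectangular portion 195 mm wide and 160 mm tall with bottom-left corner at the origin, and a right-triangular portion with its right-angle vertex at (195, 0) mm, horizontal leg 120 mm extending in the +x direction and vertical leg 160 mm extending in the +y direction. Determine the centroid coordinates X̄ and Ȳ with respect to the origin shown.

rectangular portion: A = 195 × 160 = 31200.00, centroid at (97.50, 80.00).
triangular portion: A = ½·120·160 = 9600.00, centroid at (235.00, 53.33).
ΣA = 40800.00 mm², ΣAX̄ = 5298000.00 mm³, ΣAȲ = 3008000.00 mm³.
X̄ = 5298000.00/40800.00 = 129.85 mm; Ȳ = 3008000.00/40800.00 = 73.73 mm.

X̄ = 129.85 mm, Ȳ = 73.73 mm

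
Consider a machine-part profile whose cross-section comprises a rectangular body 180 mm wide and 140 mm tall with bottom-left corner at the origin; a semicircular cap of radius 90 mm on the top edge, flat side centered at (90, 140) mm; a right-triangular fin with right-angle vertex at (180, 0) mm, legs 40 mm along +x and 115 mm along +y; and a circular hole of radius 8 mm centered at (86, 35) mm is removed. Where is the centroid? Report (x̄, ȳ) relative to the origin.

Part | A | x̄ᵢ | ȳᵢ | A·x̄ᵢ | A·ȳᵢ
rectangular body | 25200.00 | 90.00 | 70.00 | 2268000.00 | 1764000.00
semicircular top | 12723.45 | 90.00 | 178.20 | 1145110.52 | 2267283.03
triangular fin | 2300.00 | 193.33 | 38.33 | 444666.67 | 88166.67
hole | -201.06 | 86.00 | 35.00 | -17291.33 | -7037.17
Σ | 40022.39 |  |  | 3840485.86 | 4112412.53
x̄ = 3840485.86 / 40022.39 = 95.96 mm
ȳ = 4112412.53 / 40022.39 = 102.75 mm

x̄ = 95.96 mm, ȳ = 102.75 mm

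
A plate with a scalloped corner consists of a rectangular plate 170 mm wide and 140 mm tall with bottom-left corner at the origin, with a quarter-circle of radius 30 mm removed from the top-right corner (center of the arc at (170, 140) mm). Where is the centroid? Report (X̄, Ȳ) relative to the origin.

X̄ = 82.79 mm, Ȳ = 68.25 mm

Part | A | x̄ᵢ | ȳᵢ | A·x̄ᵢ | A·ȳᵢ
plate | 23800.00 | 85.00 | 70.00 | 2023000.00 | 1666000.00
removed quarter-circle | -706.86 | 157.27 | 127.27 | -111165.92 | -89960.17
Σ | 23093.14 |  |  | 1911834.08 | 1576039.83
X̄ = 1911834.08 / 23093.14 = 82.79 mm
Ȳ = 1576039.83 / 23093.14 = 68.25 mm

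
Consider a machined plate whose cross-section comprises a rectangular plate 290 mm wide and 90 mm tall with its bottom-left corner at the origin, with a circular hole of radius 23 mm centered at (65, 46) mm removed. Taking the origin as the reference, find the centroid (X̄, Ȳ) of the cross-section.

plate: A = 290 × 90 = 26100.00, centroid at (145.00, 45.00).
hole: A = −π·23² = -1661.90, centroid at (65.00, 46.00).
ΣA = 24438.10 mm², ΣAX̄ = 3676476.34 mm³, ΣAȲ = 1098052.48 mm³.
X̄ = 3676476.34/24438.10 = 150.44 mm; Ȳ = 1098052.48/24438.10 = 44.93 mm.

X̄ = 150.44 mm, Ȳ = 44.93 mm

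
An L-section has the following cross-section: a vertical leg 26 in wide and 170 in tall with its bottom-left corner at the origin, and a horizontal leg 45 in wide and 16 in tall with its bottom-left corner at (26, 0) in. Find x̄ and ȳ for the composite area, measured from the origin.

vertical leg: A = 26 × 170 = 4420.00, centroid at (13.00, 85.00).
horizontal leg: A = 45 × 16 = 720.00, centroid at (48.50, 8.00).
ΣA = 5140.00 in²
ΣAx̄ = (4420.00)(13.00) + (720.00)(48.50) = 92380.00 in³
ΣAȳ = (4420.00)(85.00) + (720.00)(8.00) = 381460.00 in³
x̄ = 92380.00 / 5140.00 = 17.97 in
ȳ = 381460.00 / 5140.00 = 74.21 in

x̄ = 17.97 in, ȳ = 74.21 in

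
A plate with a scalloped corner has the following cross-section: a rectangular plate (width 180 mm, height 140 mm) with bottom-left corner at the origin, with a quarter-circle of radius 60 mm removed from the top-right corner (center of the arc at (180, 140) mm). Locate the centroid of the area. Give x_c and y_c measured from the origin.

x_c = 81.84 mm, y_c = 64.37 mm

plate: A = 180 × 140 = 25200.00, centroid at (90.00, 70.00).
removed quarter-circle: A = −¼π·60² = -2827.43, centroid at (154.54, 114.54).
ΣA = 22372.57 mm², ΣAx_c = 1831061.99 mm³, ΣAy_c = 1440159.33 mm³.
x_c = 1831061.99/22372.57 = 81.84 mm; y_c = 1440159.33/22372.57 = 64.37 mm.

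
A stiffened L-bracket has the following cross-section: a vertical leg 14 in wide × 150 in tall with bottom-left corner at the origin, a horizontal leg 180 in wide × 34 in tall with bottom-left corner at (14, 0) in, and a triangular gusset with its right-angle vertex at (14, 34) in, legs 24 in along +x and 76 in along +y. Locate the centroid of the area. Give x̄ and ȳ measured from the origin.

vertical leg: A = 14 × 150 = 2100.00, centroid at (7.00, 75.00).
horizontal leg: A = 180 × 34 = 6120.00, centroid at (104.00, 17.00).
gusset: A = ½·24·76 = 912.00, centroid at (22.00, 59.33).
ΣA = 9132.00 in²
ΣAx̄ = (2100.00)(7.00) + (6120.00)(104.00) + (912.00)(22.00) = 671244.00 in³
ΣAȳ = (2100.00)(75.00) + (6120.00)(17.00) + (912.00)(59.33) = 315652.00 in³
x̄ = 671244.00 / 9132.00 = 73.50 in
ȳ = 315652.00 / 9132.00 = 34.57 in

x̄ = 73.50 in, ȳ = 34.57 in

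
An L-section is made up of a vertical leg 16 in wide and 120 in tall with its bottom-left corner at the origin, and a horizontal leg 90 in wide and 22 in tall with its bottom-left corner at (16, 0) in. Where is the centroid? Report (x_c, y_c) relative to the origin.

vertical leg: A = 16 × 120 = 1920.00, centroid at (8.00, 60.00).
horizontal leg: A = 90 × 22 = 1980.00, centroid at (61.00, 11.00).
ΣA = 3900.00 in², ΣAx_c = 136140.00 in³, ΣAy_c = 136980.00 in³.
x_c = 136140.00/3900.00 = 34.91 in; y_c = 136980.00/3900.00 = 35.12 in.

x_c = 34.91 in, y_c = 35.12 in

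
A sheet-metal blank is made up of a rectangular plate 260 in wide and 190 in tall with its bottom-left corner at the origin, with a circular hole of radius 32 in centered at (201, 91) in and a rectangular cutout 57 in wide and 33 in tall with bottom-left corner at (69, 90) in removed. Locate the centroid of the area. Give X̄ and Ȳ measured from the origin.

X̄ = 126.22 in, Ȳ = 94.80 in

Part | A | x̄ᵢ | ȳᵢ | A·x̄ᵢ | A·ȳᵢ
plate | 49400.00 | 130.00 | 95.00 | 6422000.00 | 4693000.00
hole 1 | -3216.99 | 201.00 | 91.00 | -646615.17 | -292746.17
hole 2 | -1881.00 | 97.50 | 106.50 | -183397.50 | -200326.50
Σ | 44302.01 |  |  | 5591987.33 | 4199927.33
X̄ = 5591987.33 / 44302.01 = 126.22 in
Ȳ = 4199927.33 / 44302.01 = 94.80 in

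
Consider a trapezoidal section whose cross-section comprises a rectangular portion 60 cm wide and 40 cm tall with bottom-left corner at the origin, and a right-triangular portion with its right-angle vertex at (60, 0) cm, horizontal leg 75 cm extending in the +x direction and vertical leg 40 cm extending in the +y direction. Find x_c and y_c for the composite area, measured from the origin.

rectangular portion: A = 60 × 40 = 2400.00, centroid at (30.00, 20.00).
triangular portion: A = ½·75·40 = 1500.00, centroid at (85.00, 13.33).
ΣA = 3900.00 cm², ΣAx_c = 199500.00 cm³, ΣAy_c = 68000.00 cm³.
x_c = 199500.00/3900.00 = 51.15 cm; y_c = 68000.00/3900.00 = 17.44 cm.

x_c = 51.15 cm, y_c = 17.44 cm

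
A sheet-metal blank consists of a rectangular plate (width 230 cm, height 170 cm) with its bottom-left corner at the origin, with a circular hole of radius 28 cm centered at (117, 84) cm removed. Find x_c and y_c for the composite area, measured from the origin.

plate: A = 230 × 170 = 39100.00, centroid at (115.00, 85.00).
hole: A = −π·28² = -2463.01, centroid at (117.00, 84.00).
ΣA = 36636.99 cm², ΣAx_c = 4208327.99 cm³, ΣAy_c = 3116607.27 cm³.
x_c = 4208327.99/36636.99 = 114.87 cm; y_c = 3116607.27/36636.99 = 85.07 cm.

x_c = 114.87 cm, y_c = 85.07 cm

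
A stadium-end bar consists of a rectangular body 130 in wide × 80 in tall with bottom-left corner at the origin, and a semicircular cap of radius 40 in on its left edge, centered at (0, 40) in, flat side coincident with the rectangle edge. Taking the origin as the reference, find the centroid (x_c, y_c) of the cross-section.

x_c = 49.05 in, y_c = 40.00 in

rectangular body: A = 130 × 80 = 10400.00, centroid at (65.00, 40.00).
semicircular end: A = ½π·40² = 2513.27, centroid at (-16.98, 40.00).
ΣA = 12913.27 in²
ΣAx_c = (10400.00)(65.00) + (2513.27)(-16.98) = 633333.33 in³
ΣAy_c = (10400.00)(40.00) + (2513.27)(40.00) = 516530.96 in³
x_c = 633333.33 / 12913.27 = 49.05 in
y_c = 516530.96 / 12913.27 = 40.00 in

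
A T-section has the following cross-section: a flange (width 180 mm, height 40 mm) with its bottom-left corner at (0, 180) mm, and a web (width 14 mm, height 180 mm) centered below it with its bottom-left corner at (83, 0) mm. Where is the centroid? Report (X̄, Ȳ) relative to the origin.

web: A = 14 × 180 = 2520.00, centroid at (90.00, 90.00).
flange: A = 180 × 40 = 7200.00, centroid at (90.00, 200.00).
ΣA = 9720.00 mm², ΣAX̄ = 874800.00 mm³, ΣAȲ = 1666800.00 mm³.
X̄ = 874800.00/9720.00 = 90.00 mm; Ȳ = 1666800.00/9720.00 = 171.48 mm.

X̄ = 90.00 mm, Ȳ = 171.48 mm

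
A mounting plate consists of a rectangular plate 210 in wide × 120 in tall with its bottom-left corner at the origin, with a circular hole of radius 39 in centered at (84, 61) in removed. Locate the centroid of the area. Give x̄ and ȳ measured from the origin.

plate: A = 210 × 120 = 25200.00, centroid at (105.00, 60.00).
hole: A = −π·39² = -4778.36, centroid at (84.00, 61.00).
ΣA = 20421.64 in², ΣAx̄ = 2244617.56 in³, ΣAȳ = 1220519.89 in³.
x̄ = 2244617.56/20421.64 = 109.91 in; ȳ = 1220519.89/20421.64 = 59.77 in.

x̄ = 109.91 in, ȳ = 59.77 in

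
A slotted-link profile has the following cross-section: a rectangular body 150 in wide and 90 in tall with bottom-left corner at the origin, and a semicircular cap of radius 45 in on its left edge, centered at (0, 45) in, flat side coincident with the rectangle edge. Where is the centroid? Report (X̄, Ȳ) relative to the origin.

X̄ = 57.06 in, Ȳ = 45.00 in

Part | A | x̄ᵢ | ȳᵢ | A·x̄ᵢ | A·ȳᵢ
rectangular body | 13500.00 | 75.00 | 45.00 | 1012500.00 | 607500.00
semicircular end | 3180.86 | -19.10 | 45.00 | -60750.00 | 143138.82
Σ | 16680.86 |  |  | 951750.00 | 750638.82
X̄ = 951750.00 / 16680.86 = 57.06 in
Ȳ = 750638.82 / 16680.86 = 45.00 in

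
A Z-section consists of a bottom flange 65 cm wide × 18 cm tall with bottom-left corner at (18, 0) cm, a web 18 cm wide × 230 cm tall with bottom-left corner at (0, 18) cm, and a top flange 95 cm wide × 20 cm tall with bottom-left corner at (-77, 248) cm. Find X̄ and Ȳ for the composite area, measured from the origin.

Part | A | x̄ᵢ | ȳᵢ | A·x̄ᵢ | A·ȳᵢ
bottom flange | 1170.00 | 50.50 | 9.00 | 59085.00 | 10530.00
web | 4140.00 | 9.00 | 133.00 | 37260.00 | 550620.00
top flange | 1900.00 | -29.50 | 258.00 | -56050.00 | 490200.00
Σ | 7210.00 |  |  | 40295.00 | 1051350.00
X̄ = 40295.00 / 7210.00 = 5.59 cm
Ȳ = 1051350.00 / 7210.00 = 145.82 cm

X̄ = 5.59 cm, Ȳ = 145.82 cm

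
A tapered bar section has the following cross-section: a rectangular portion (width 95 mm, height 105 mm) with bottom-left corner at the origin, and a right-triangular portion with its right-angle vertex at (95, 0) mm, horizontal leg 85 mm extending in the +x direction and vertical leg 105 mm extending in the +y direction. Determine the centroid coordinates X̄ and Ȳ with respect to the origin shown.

X̄ = 70.94 mm, Ȳ = 47.09 mm

rectangular portion: A = 95 × 105 = 9975.00, centroid at (47.50, 52.50).
triangular portion: A = ½·85·105 = 4462.50, centroid at (123.33, 35.00).
ΣA = 14437.50 mm²
ΣAX̄ = (9975.00)(47.50) + (4462.50)(123.33) = 1024187.50 mm³
ΣAȲ = (9975.00)(52.50) + (4462.50)(35.00) = 679875.00 mm³
X̄ = 1024187.50 / 14437.50 = 70.94 mm
Ȳ = 679875.00 / 14437.50 = 47.09 mm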